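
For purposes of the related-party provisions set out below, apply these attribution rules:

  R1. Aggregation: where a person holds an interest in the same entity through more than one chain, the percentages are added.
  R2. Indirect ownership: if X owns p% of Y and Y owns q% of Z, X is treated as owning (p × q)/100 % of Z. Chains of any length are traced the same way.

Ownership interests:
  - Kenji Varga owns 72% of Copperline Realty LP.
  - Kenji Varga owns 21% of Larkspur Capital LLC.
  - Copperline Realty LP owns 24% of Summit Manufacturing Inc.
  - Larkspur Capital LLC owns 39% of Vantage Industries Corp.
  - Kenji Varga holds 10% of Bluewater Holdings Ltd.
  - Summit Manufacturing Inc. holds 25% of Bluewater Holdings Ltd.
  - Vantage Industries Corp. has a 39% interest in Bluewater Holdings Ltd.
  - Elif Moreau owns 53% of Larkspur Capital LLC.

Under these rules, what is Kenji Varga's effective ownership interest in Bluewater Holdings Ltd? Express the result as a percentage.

17.5141%

Chain via Copperline Realty LP → Summit Manufacturing Inc. (R2): 72% × 24% × 25% = 4.32% of Bluewater Holdings Ltd.
Chain via Larkspur Capital LLC → Vantage Industries Corp. (R2): 21% × 39% × 39% = 3.1941% of Bluewater Holdings Ltd.
Direct interest in Bluewater Holdings Ltd: 10%.
Aggregating (R1): 4.32% + 3.1941% + 10% = 17.5141%.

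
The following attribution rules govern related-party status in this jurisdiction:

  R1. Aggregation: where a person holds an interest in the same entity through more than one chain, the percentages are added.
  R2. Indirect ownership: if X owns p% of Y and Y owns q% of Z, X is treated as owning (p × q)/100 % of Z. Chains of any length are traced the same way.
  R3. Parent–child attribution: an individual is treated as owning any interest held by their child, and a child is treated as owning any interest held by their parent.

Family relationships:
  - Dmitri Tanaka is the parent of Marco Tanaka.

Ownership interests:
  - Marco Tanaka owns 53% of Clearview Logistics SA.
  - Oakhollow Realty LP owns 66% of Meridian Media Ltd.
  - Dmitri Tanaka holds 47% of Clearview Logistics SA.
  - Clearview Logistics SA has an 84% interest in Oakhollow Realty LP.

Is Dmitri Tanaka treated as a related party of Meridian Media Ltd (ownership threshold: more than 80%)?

By parent–child attribution (R3), Dmitri Tanaka is treated as also owning Marco Tanaka's interest in Clearview Logistics SA, giving 47% + 53% = 100%.
Chain via Clearview Logistics SA → Oakhollow Realty LP (R2): 100% × 84% × 66% = 55.44% of Meridian Media Ltd.
55.44% does not exceed the 80% threshold, so Dmitri is not a related party to Meridian Media Ltd.

No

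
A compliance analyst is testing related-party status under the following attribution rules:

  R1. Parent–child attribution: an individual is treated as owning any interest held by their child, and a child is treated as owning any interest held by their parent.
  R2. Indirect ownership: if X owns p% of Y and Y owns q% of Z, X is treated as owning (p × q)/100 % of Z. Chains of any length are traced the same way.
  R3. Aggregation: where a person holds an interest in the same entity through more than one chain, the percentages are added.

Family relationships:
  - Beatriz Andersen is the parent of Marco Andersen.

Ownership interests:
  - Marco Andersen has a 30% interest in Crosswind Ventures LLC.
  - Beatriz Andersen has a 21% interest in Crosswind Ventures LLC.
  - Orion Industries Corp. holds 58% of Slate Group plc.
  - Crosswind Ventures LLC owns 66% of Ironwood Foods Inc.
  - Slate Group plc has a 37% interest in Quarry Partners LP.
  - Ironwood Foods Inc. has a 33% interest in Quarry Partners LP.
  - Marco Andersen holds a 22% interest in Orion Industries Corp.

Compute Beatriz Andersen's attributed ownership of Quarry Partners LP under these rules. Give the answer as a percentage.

15.829%

By parent–child attribution (R1), Beatriz Andersen is treated as also owning Marco Andersen's interest in Crosswind Ventures LLC, giving 21% + 30% = 51%.
By parent–child attribution (R1), Beatriz Andersen is treated as owning Marco Andersen's 22% interest in Orion Industries Corp.
Chain via Crosswind Ventures LLC → Ironwood Foods Inc. (R2): 51% × 66% × 33% = 11.1078% of Quarry Partners LP.
Chain via Orion Industries Corp. → Slate Group plc (R2): 22% × 58% × 37% = 4.7212% of Quarry Partners LP.
Aggregating (R3): 11.1078% + 4.7212% = 15.829%.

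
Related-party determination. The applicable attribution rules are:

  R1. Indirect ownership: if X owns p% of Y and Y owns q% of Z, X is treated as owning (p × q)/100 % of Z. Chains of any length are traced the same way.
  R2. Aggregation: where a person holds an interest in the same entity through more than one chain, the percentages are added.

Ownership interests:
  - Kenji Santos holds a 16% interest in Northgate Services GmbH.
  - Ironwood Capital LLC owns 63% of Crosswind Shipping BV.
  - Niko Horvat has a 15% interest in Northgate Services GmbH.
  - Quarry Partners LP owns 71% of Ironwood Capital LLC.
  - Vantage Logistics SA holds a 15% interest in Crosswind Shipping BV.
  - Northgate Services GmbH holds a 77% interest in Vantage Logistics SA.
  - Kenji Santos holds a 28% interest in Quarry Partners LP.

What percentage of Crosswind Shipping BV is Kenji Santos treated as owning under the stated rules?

Chain via Northgate Services GmbH → Vantage Logistics SA (R1): 16% × 77% × 15% = 1.848% of Crosswind Shipping BV.
Chain via Quarry Partners LP → Ironwood Capital LLC (R1): 28% × 71% × 63% = 12.5244% of Crosswind Shipping BV.
Aggregating (R2): 1.848% + 12.5244% = 14.3724%.

14.3724%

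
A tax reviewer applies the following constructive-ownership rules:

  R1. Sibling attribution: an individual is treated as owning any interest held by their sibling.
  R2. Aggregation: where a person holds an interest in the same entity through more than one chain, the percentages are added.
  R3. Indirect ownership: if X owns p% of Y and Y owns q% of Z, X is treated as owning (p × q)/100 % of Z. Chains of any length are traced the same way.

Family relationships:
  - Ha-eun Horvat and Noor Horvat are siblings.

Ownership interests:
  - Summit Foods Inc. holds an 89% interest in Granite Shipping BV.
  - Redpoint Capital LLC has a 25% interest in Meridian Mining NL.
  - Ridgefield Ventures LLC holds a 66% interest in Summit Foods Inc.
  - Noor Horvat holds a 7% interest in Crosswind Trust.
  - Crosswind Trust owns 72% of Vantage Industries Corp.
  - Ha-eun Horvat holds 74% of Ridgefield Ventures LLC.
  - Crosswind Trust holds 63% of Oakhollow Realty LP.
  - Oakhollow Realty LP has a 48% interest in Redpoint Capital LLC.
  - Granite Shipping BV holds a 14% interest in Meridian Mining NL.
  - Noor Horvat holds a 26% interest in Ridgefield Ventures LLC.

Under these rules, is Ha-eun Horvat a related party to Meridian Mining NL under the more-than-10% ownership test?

By sibling attribution (R1), Ha-eun Horvat is treated as also owning Noor Horvat's interest in Ridgefield Ventures LLC, giving 74% + 26% = 100%.
By sibling attribution (R1), Ha-eun Horvat is treated as owning Noor Horvat's 7% interest in Crosswind Trust.
Chain via Ridgefield Ventures LLC → Summit Foods Inc. → Granite Shipping BV (R3): 100% × 66% × 89% × 14% = 8.2236% of Meridian Mining NL.
Chain via Crosswind Trust → Oakhollow Realty LP → Redpoint Capital LLC (R3): 7% × 63% × 48% × 25% = 0.5292% of Meridian Mining NL.
Aggregating (R2): 8.2236% + 0.5292% = 8.7528%.
8.7528% does not exceed the 10% threshold, so Ha-eun is not a related party to Meridian Mining NL.

No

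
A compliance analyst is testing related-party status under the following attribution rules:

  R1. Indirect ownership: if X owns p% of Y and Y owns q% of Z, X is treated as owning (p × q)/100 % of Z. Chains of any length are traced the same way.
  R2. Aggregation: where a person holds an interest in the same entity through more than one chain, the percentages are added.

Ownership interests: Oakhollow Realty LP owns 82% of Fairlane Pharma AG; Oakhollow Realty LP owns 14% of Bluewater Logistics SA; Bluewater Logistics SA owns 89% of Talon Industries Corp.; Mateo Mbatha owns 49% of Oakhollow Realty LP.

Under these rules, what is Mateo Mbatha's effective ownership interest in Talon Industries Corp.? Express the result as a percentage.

Chain via Oakhollow Realty LP → Bluewater Logistics SA (R1): 49% × 14% × 89% = 6.1054% of Talon Industries Corp.

6.1054%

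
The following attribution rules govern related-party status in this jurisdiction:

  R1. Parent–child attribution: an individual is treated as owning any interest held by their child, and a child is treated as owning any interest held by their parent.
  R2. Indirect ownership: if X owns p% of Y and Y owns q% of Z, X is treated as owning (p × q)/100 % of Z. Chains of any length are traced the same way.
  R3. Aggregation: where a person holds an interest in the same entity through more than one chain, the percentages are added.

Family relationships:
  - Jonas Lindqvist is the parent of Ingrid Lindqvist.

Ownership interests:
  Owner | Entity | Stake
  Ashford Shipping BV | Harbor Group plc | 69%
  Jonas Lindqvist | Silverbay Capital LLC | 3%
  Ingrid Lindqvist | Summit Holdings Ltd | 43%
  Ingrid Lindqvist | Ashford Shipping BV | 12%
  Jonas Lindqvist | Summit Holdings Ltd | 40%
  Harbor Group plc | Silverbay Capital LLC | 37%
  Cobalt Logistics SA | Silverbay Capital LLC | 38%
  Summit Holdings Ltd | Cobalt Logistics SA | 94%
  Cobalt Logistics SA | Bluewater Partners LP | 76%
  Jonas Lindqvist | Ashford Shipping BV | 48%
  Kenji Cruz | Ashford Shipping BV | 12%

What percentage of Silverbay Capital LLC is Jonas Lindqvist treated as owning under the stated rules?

47.9656%

By parent–child attribution (R1), Jonas Lindqvist is treated as also owning Ingrid Lindqvist's interest in Summit Holdings Ltd, giving 40% + 43% = 83%.
By parent–child attribution (R1), Jonas Lindqvist is treated as also owning Ingrid Lindqvist's interest in Ashford Shipping BV, giving 48% + 12% = 60%.
Chain via Summit Holdings Ltd → Cobalt Logistics SA (R2): 83% × 94% × 38% = 29.6476% of Silverbay Capital LLC.
Chain via Ashford Shipping BV → Harbor Group plc (R2): 60% × 69% × 37% = 15.318% of Silverbay Capital LLC.
Direct interest in Silverbay Capital LLC: 3%.
Aggregating (R3): 29.6476% + 15.318% + 3% = 47.9656%.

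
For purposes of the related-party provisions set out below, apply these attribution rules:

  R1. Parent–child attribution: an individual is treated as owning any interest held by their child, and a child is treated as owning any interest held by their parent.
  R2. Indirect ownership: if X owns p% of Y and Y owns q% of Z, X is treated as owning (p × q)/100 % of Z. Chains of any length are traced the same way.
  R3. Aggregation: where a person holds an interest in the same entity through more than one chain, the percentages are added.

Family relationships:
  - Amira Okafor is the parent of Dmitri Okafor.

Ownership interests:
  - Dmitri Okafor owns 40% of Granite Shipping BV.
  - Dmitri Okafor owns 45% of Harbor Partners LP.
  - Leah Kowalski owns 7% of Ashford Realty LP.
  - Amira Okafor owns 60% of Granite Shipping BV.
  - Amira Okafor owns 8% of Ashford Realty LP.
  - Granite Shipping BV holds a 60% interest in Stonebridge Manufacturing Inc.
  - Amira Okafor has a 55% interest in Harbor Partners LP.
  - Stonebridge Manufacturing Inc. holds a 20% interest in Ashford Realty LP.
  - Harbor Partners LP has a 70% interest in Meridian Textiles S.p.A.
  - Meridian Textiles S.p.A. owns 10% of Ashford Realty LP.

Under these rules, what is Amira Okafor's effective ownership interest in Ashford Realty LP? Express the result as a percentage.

By parent–child attribution (R1), Amira Okafor is treated as also owning Dmitri Okafor's interest in Granite Shipping BV, giving 60% + 40% = 100%.
By parent–child attribution (R1), Amira Okafor is treated as also owning Dmitri Okafor's interest in Harbor Partners LP, giving 55% + 45% = 100%.
Chain via Granite Shipping BV → Stonebridge Manufacturing Inc. (R2): 100% × 60% × 20% = 12% of Ashford Realty LP.
Chain via Harbor Partners LP → Meridian Textiles S.p.A. (R2): 100% × 70% × 10% = 7% of Ashford Realty LP.
Direct interest in Ashford Realty LP: 8%.
Aggregating (R3): 12% + 7% + 8% = 27%.

27%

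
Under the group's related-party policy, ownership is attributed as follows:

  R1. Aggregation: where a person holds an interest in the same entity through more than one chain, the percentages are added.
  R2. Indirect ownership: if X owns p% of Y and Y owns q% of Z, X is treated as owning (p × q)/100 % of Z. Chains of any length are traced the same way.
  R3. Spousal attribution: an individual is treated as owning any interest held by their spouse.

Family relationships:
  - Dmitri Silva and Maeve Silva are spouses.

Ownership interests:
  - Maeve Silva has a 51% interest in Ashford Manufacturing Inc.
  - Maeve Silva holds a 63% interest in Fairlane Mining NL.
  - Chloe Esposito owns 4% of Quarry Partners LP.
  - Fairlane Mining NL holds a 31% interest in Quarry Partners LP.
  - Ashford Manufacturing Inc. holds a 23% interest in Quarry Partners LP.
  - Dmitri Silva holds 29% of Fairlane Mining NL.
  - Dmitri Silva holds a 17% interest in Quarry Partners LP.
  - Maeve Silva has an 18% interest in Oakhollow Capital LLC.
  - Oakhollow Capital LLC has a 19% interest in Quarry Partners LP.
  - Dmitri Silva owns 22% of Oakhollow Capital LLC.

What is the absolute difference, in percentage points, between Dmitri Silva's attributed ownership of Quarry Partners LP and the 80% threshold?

By spousal attribution (R3), Dmitri Silva is treated as also owning Maeve Silva's interest in Fairlane Mining NL, giving 29% + 63% = 92%.
By spousal attribution (R3), Dmitri Silva is treated as also owning Maeve Silva's interest in Oakhollow Capital LLC, giving 22% + 18% = 40%.
By spousal attribution (R3), Dmitri Silva is treated as owning Maeve Silva's 51% interest in Ashford Manufacturing Inc.
Chain via Fairlane Mining NL (R2): 92% × 31% = 28.52% of Quarry Partners LP.
Chain via Oakhollow Capital LLC (R2): 40% × 19% = 7.6% of Quarry Partners LP.
Direct interest in Quarry Partners LP: 17%.
Chain via Ashford Manufacturing Inc. (R2): 51% × 23% = 11.73% of Quarry Partners LP.
Aggregating (R1): 28.52% + 7.6% + 17% + 11.73% = 64.85%.
64.85% falls short of the 80% threshold by 15.15 percentage points.

15.15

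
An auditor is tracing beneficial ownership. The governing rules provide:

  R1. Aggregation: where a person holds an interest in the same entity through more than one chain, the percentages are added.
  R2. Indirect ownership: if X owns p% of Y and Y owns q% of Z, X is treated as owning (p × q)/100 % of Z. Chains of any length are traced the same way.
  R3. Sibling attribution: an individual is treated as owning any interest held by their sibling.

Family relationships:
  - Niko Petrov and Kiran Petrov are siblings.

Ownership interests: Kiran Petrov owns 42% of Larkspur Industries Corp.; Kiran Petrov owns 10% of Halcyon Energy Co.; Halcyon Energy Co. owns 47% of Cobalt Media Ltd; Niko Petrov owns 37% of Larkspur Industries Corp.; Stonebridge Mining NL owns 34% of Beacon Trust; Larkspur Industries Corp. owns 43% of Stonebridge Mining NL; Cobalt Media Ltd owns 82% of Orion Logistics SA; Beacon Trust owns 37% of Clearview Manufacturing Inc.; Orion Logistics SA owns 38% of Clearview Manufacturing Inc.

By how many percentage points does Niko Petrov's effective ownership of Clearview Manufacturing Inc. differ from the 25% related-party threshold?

By sibling attribution (R3), Niko Petrov is treated as also owning Kiran Petrov's interest in Larkspur Industries Corp, giving 37% + 42% = 79%.
By sibling attribution (R3), Niko Petrov is treated as owning Kiran Petrov's 10% interest in Halcyon Energy Co.
Chain via Larkspur Industries Corp. → Stonebridge Mining NL → Beacon Trust (R2): 79% × 43% × 34% × 37% = 4.273426% of Clearview Manufacturing Inc.
Chain via Halcyon Energy Co. → Cobalt Media Ltd → Orion Logistics SA (R2): 10% × 47% × 82% × 38% = 1.46452% of Clearview Manufacturing Inc.
Aggregating (R1): 4.273426% + 1.46452% = 5.737946%.
5.737946% falls short of the 25% threshold by 19.262054 percentage points.

19.262054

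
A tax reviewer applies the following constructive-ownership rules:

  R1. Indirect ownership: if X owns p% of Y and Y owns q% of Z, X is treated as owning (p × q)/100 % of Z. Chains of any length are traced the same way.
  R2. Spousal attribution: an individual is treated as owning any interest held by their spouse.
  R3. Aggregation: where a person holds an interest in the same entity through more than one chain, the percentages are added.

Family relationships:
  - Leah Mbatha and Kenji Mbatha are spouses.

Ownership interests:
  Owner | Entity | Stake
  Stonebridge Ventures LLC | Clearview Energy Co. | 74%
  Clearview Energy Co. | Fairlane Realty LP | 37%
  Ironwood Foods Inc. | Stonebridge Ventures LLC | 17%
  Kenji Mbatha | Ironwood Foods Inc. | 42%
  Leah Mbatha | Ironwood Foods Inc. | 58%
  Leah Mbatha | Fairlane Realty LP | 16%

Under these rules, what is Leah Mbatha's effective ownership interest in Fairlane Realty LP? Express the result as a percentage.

By spousal attribution (R2), Leah Mbatha is treated as also owning Kenji Mbatha's interest in Ironwood Foods Inc, giving 58% + 42% = 100%.
Chain via Ironwood Foods Inc. → Stonebridge Ventures LLC → Clearview Energy Co. (R1): 100% × 17% × 74% × 37% = 4.6546% of Fairlane Realty LP.
Direct interest in Fairlane Realty LP: 16%.
Aggregating (R3): 4.6546% + 16% = 20.6546%.

20.6546%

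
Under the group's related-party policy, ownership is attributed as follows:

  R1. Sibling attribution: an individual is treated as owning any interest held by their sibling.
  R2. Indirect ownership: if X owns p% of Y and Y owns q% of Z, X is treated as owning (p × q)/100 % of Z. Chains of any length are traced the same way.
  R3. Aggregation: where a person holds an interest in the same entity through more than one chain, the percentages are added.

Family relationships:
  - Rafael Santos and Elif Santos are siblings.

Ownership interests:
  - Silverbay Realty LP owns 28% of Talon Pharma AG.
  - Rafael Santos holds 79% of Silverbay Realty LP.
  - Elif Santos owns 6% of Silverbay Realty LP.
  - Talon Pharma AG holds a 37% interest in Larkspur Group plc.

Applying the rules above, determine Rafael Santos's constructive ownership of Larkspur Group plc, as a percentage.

8.806%

By sibling attribution (R1), Rafael Santos is treated as also owning Elif Santos's interest in Silverbay Realty LP, giving 79% + 6% = 85%.
Chain via Silverbay Realty LP → Talon Pharma AG (R2): 85% × 28% × 37% = 8.806% of Larkspur Group plc.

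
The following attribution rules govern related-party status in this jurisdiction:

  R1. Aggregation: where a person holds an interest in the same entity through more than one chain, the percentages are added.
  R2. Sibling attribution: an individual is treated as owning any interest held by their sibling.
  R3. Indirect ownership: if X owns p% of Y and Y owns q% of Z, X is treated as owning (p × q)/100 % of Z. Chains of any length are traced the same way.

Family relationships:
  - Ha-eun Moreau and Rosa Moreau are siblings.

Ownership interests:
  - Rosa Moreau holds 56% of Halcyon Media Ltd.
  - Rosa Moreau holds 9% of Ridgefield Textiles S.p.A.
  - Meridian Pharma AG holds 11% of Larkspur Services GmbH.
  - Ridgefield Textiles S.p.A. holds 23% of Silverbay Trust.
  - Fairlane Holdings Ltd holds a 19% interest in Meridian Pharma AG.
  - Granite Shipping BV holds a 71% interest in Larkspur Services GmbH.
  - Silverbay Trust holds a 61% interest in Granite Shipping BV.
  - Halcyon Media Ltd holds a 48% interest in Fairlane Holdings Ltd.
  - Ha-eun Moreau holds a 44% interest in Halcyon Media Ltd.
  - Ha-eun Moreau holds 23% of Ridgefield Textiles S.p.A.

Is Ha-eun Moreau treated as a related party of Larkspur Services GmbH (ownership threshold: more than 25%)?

By sibling attribution (R2), Ha-eun Moreau is treated as also owning Rosa Moreau's interest in Ridgefield Textiles S.p.A, giving 23% + 9% = 32%.
By sibling attribution (R2), Ha-eun Moreau is treated as also owning Rosa Moreau's interest in Halcyon Media Ltd, giving 44% + 56% = 100%.
Chain via Ridgefield Textiles S.p.A. → Silverbay Trust → Granite Shipping BV (R3): 32% × 23% × 61% × 71% = 3.187616% of Larkspur Services GmbH.
Chain via Halcyon Media Ltd → Fairlane Holdings Ltd → Meridian Pharma AG (R3): 100% × 48% × 19% × 11% = 1.0032% of Larkspur Services GmbH.
Aggregating (R1): 3.187616% + 1.0032% = 4.190816%.
4.190816% does not exceed the 25% threshold, so Ha-eun is not a related party to Larkspur Services GmbH.

No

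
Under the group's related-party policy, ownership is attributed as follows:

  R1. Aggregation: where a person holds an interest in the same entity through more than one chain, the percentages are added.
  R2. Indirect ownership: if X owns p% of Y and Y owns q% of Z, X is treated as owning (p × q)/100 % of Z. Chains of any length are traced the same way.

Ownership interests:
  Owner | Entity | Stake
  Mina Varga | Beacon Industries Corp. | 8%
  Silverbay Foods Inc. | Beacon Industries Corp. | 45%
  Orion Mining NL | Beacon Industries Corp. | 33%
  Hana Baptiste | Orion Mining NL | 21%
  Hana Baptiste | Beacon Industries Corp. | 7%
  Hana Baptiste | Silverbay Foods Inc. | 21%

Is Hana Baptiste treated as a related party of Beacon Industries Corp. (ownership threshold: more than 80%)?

No

Chain via Silverbay Foods Inc. (R2): 21% × 45% = 9.45% of Beacon Industries Corp.
Chain via Orion Mining NL (R2): 21% × 33% = 6.93% of Beacon Industries Corp.
Direct interest in Beacon Industries Corp: 7%.
Aggregating (R1): 9.45% + 6.93% + 7% = 23.38%.
23.38% does not exceed the 80% threshold, so Hana is not a related party to Beacon Industries Corp.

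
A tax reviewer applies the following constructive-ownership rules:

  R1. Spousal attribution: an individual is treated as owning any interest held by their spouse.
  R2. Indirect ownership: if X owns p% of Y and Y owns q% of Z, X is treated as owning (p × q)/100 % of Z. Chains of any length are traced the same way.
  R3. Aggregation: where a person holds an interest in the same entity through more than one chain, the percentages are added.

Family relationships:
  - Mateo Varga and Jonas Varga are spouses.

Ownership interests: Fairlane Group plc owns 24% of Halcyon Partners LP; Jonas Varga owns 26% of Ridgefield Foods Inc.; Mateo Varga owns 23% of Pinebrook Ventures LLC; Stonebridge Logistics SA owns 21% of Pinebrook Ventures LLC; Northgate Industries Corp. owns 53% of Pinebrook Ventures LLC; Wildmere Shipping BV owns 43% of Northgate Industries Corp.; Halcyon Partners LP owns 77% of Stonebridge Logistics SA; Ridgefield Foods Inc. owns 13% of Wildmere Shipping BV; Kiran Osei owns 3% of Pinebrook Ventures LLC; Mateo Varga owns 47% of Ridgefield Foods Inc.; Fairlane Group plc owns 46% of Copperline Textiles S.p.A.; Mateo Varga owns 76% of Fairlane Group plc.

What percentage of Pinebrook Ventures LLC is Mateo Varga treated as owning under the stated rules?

28.112179%

By spousal attribution (R1), Mateo Varga is treated as also owning Jonas Varga's interest in Ridgefield Foods Inc, giving 47% + 26% = 73%.
Chain via Fairlane Group plc → Halcyon Partners LP → Stonebridge Logistics SA (R2): 76% × 24% × 77% × 21% = 2.949408% of Pinebrook Ventures LLC.
Chain via Ridgefield Foods Inc. → Wildmere Shipping BV → Northgate Industries Corp. (R2): 73% × 13% × 43% × 53% = 2.162771% of Pinebrook Ventures LLC.
Direct interest in Pinebrook Ventures LLC: 23%.
Aggregating (R3): 2.949408% + 2.162771% + 23% = 28.112179%.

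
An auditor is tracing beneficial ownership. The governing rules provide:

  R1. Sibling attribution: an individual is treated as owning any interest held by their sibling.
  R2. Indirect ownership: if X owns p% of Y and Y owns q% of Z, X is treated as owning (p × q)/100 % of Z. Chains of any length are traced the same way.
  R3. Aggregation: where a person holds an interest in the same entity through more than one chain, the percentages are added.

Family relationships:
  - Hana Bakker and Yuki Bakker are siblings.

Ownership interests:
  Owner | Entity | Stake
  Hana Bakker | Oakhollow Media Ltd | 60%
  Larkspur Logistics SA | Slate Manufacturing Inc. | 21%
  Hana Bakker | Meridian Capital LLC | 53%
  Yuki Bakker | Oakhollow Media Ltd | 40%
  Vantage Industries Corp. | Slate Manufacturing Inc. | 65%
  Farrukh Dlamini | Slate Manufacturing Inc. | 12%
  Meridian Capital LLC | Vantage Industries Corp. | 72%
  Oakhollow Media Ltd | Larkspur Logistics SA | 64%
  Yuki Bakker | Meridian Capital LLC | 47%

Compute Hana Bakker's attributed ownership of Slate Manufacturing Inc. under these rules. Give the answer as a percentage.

60.24%

By sibling attribution (R1), Hana Bakker is treated as also owning Yuki Bakker's interest in Oakhollow Media Ltd, giving 60% + 40% = 100%.
By sibling attribution (R1), Hana Bakker is treated as also owning Yuki Bakker's interest in Meridian Capital LLC, giving 53% + 47% = 100%.
Chain via Oakhollow Media Ltd → Larkspur Logistics SA (R2): 100% × 64% × 21% = 13.44% of Slate Manufacturing Inc.
Chain via Meridian Capital LLC → Vantage Industries Corp. (R2): 100% × 72% × 65% = 46.8% of Slate Manufacturing Inc.
Aggregating (R3): 13.44% + 46.8% = 60.24%.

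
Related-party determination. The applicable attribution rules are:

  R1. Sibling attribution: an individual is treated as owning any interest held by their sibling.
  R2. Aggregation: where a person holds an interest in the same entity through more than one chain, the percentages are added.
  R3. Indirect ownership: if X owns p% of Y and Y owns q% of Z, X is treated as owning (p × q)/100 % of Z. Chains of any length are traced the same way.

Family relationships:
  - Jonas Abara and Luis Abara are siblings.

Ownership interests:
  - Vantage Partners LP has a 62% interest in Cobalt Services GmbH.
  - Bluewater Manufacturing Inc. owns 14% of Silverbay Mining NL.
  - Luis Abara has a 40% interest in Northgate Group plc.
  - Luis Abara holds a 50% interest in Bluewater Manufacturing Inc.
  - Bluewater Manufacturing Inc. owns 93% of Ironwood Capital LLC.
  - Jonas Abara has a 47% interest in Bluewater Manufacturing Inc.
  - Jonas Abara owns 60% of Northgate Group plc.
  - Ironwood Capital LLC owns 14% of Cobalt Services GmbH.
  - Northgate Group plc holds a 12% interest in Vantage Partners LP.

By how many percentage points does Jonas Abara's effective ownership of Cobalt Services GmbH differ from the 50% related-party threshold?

29.9306

By sibling attribution (R1), Jonas Abara is treated as also owning Luis Abara's interest in Bluewater Manufacturing Inc, giving 47% + 50% = 97%.
By sibling attribution (R1), Jonas Abara is treated as also owning Luis Abara's interest in Northgate Group plc, giving 60% + 40% = 100%.
Chain via Bluewater Manufacturing Inc. → Ironwood Capital LLC (R3): 97% × 93% × 14% = 12.6294% of Cobalt Services GmbH.
Chain via Northgate Group plc → Vantage Partners LP (R3): 100% × 12% × 62% = 7.44% of Cobalt Services GmbH.
Aggregating (R2): 12.6294% + 7.44% = 20.0694%.
20.0694% falls short of the 50% threshold by 29.9306 percentage points.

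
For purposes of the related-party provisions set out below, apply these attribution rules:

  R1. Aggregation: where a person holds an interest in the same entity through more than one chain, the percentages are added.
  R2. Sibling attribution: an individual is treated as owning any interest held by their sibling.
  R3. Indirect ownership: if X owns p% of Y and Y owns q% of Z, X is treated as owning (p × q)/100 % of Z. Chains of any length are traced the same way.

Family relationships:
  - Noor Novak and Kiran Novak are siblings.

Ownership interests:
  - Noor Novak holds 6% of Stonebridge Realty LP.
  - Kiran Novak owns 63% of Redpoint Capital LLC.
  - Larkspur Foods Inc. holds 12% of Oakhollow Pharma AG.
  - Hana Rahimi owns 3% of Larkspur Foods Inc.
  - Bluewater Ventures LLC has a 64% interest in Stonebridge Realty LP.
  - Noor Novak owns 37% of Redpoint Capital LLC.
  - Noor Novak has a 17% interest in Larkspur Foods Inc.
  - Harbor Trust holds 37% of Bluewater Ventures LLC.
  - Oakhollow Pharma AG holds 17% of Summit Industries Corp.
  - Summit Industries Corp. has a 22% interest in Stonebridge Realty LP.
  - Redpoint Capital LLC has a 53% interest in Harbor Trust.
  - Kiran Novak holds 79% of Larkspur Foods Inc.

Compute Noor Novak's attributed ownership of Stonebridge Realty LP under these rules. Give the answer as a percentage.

18.981248%

By sibling attribution (R2), Noor Novak is treated as also owning Kiran Novak's interest in Larkspur Foods Inc, giving 17% + 79% = 96%.
By sibling attribution (R2), Noor Novak is treated as also owning Kiran Novak's interest in Redpoint Capital LLC, giving 37% + 63% = 100%.
Chain via Larkspur Foods Inc. → Oakhollow Pharma AG → Summit Industries Corp. (R3): 96% × 12% × 17% × 22% = 0.430848% of Stonebridge Realty LP.
Chain via Redpoint Capital LLC → Harbor Trust → Bluewater Ventures LLC (R3): 100% × 53% × 37% × 64% = 12.5504% of Stonebridge Realty LP.
Direct interest in Stonebridge Realty LP: 6%.
Aggregating (R1): 0.430848% + 12.5504% + 6% = 18.981248%.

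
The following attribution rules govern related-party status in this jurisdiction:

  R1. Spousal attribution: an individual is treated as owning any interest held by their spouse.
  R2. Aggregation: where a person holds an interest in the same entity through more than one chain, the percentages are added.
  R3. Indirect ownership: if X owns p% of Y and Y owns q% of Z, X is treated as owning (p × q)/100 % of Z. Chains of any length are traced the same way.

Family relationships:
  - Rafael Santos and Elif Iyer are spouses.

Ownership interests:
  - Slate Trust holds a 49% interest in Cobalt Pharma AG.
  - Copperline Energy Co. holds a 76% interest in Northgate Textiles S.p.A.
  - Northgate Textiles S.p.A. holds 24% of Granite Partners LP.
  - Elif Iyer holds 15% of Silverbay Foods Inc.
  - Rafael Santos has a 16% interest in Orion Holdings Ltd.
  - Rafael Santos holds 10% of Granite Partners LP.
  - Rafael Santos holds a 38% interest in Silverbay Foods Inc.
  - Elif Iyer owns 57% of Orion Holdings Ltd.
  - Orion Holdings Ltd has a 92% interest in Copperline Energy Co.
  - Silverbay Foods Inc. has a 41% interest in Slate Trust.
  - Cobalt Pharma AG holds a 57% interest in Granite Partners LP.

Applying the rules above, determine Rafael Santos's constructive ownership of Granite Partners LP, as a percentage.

By spousal attribution (R1), Rafael Santos is treated as also owning Elif Iyer's interest in Silverbay Foods Inc, giving 38% + 15% = 53%.
By spousal attribution (R1), Rafael Santos is treated as also owning Elif Iyer's interest in Orion Holdings Ltd, giving 16% + 57% = 73%.
Chain via Silverbay Foods Inc. → Slate Trust → Cobalt Pharma AG (R3): 53% × 41% × 49% × 57% = 6.069189% of Granite Partners LP.
Chain via Orion Holdings Ltd → Copperline Energy Co. → Northgate Textiles S.p.A. (R3): 73% × 92% × 76% × 24% = 12.249984% of Granite Partners LP.
Direct interest in Granite Partners LP: 10%.
Aggregating (R2): 6.069189% + 12.249984% + 10% = 28.319173%.

28.319173%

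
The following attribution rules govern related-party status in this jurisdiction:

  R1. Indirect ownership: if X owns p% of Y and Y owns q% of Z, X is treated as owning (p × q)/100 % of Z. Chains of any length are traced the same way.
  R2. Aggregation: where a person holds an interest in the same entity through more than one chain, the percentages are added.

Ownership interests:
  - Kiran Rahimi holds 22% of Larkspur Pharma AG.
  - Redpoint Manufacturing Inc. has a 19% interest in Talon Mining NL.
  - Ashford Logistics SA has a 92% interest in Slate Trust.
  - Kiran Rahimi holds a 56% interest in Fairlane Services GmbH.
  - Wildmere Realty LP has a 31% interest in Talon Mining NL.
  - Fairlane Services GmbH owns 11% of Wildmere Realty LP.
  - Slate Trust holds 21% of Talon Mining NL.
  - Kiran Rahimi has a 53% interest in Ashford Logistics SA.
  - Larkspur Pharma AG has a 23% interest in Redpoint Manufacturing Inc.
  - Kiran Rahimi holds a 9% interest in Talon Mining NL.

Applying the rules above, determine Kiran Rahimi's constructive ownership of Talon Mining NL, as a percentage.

22.1106%

Chain via Fairlane Services GmbH → Wildmere Realty LP (R1): 56% × 11% × 31% = 1.9096% of Talon Mining NL.
Chain via Larkspur Pharma AG → Redpoint Manufacturing Inc. (R1): 22% × 23% × 19% = 0.9614% of Talon Mining NL.
Chain via Ashford Logistics SA → Slate Trust (R1): 53% × 92% × 21% = 10.2396% of Talon Mining NL.
Direct interest in Talon Mining NL: 9%.
Aggregating (R2): 1.9096% + 0.9614% + 10.2396% + 9% = 22.1106%.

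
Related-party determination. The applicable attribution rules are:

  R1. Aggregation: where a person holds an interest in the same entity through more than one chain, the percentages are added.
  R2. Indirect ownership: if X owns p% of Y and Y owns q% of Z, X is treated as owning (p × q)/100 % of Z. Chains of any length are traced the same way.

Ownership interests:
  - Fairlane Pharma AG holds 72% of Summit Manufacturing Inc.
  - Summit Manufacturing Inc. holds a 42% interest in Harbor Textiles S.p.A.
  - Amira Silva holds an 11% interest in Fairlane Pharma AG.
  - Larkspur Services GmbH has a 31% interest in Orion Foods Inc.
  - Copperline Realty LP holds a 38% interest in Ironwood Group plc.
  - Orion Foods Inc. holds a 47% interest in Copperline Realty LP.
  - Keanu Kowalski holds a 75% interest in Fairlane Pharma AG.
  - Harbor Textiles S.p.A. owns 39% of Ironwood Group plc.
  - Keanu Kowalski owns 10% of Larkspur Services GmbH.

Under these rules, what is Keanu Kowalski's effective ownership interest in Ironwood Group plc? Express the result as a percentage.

9.39886%

Chain via Larkspur Services GmbH → Orion Foods Inc. → Copperline Realty LP (R2): 10% × 31% × 47% × 38% = 0.55366% of Ironwood Group plc.
Chain via Fairlane Pharma AG → Summit Manufacturing Inc. → Harbor Textiles S.p.A. (R2): 75% × 72% × 42% × 39% = 8.8452% of Ironwood Group plc.
Aggregating (R1): 0.55366% + 8.8452% = 9.39886%.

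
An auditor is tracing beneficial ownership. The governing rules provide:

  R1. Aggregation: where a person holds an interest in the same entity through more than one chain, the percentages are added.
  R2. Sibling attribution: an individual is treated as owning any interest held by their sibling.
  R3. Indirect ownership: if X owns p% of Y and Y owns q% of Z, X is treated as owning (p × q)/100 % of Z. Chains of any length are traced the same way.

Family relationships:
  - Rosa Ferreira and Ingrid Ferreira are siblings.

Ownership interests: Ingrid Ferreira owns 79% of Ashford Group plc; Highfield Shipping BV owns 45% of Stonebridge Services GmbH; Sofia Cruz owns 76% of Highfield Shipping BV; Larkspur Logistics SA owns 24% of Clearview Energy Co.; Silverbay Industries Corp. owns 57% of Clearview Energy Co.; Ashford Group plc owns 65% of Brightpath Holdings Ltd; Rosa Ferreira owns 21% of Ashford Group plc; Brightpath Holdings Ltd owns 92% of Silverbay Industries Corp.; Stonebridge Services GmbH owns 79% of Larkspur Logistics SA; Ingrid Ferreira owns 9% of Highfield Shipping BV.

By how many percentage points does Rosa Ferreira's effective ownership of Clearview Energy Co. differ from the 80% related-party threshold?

By sibling attribution (R2), Rosa Ferreira is treated as also owning Ingrid Ferreira's interest in Ashford Group plc, giving 21% + 79% = 100%.
By sibling attribution (R2), Rosa Ferreira is treated as owning Ingrid Ferreira's 9% interest in Highfield Shipping BV.
Chain via Ashford Group plc → Brightpath Holdings Ltd → Silverbay Industries Corp. (R3): 100% × 65% × 92% × 57% = 34.086% of Clearview Energy Co.
Chain via Highfield Shipping BV → Stonebridge Services GmbH → Larkspur Logistics SA (R3): 9% × 45% × 79% × 24% = 0.76788% of Clearview Energy Co.
Aggregating (R1): 34.086% + 0.76788% = 34.85388%.
34.85388% falls short of the 80% threshold by 45.14612 percentage points.

45.14612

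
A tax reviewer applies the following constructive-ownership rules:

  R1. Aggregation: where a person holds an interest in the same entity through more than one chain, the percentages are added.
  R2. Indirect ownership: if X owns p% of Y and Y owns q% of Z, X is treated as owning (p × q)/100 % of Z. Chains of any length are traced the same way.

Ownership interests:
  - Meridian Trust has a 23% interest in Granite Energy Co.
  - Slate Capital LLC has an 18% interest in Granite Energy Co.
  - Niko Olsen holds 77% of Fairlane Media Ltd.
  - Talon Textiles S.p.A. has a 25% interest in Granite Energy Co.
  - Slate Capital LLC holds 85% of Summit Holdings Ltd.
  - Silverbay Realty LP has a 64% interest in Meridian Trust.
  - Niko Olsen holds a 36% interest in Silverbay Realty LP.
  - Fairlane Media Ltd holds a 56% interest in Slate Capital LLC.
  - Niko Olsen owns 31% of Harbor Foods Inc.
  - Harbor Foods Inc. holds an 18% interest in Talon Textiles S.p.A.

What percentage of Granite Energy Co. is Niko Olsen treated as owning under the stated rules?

Chain via Fairlane Media Ltd → Slate Capital LLC (R2): 77% × 56% × 18% = 7.7616% of Granite Energy Co.
Chain via Harbor Foods Inc. → Talon Textiles S.p.A. (R2): 31% × 18% × 25% = 1.395% of Granite Energy Co.
Chain via Silverbay Realty LP → Meridian Trust (R2): 36% × 64% × 23% = 5.2992% of Granite Energy Co.
Aggregating (R1): 7.7616% + 1.395% + 5.2992% = 14.4558%.

14.4558%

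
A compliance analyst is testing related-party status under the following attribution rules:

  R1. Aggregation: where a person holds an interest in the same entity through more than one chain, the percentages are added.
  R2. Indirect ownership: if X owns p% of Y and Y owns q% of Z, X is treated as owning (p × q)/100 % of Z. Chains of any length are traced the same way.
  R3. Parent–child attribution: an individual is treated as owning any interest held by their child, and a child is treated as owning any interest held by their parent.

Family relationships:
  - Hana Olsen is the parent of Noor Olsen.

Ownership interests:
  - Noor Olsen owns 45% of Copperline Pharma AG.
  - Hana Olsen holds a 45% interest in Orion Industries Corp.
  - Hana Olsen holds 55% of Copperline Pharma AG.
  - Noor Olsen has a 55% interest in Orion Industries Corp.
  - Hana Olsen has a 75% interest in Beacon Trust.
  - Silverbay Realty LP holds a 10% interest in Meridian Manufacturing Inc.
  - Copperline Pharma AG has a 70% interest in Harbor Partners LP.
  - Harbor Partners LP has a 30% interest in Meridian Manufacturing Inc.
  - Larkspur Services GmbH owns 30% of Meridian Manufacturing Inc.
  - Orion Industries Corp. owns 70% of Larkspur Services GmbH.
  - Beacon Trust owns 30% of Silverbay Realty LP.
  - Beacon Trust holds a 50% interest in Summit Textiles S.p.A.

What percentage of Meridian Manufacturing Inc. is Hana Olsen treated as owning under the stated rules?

44.25%

By parent–child attribution (R3), Hana Olsen is treated as also owning Noor Olsen's interest in Orion Industries Corp, giving 45% + 55% = 100%.
By parent–child attribution (R3), Hana Olsen is treated as also owning Noor Olsen's interest in Copperline Pharma AG, giving 55% + 45% = 100%.
Chain via Beacon Trust → Silverbay Realty LP (R2): 75% × 30% × 10% = 2.25% of Meridian Manufacturing Inc.
Chain via Orion Industries Corp. → Larkspur Services GmbH (R2): 100% × 70% × 30% = 21% of Meridian Manufacturing Inc.
Chain via Copperline Pharma AG → Harbor Partners LP (R2): 100% × 70% × 30% = 21% of Meridian Manufacturing Inc.
Aggregating (R1): 2.25% + 21% + 21% = 44.25%.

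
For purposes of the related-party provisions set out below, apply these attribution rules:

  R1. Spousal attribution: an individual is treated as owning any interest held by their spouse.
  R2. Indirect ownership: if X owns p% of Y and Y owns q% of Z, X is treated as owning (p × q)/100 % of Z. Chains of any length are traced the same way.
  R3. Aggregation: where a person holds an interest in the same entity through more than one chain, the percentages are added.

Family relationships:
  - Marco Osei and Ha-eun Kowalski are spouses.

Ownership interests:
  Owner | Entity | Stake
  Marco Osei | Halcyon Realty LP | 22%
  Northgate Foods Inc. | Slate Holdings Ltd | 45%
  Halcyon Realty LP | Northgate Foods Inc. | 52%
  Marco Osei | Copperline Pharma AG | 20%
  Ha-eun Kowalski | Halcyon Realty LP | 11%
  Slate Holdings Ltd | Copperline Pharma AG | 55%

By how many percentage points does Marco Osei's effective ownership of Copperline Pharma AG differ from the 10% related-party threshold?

By spousal attribution (R1), Marco Osei is treated as also owning Ha-eun Kowalski's interest in Halcyon Realty LP, giving 22% + 11% = 33%.
Chain via Halcyon Realty LP → Northgate Foods Inc. → Slate Holdings Ltd (R2): 33% × 52% × 45% × 55% = 4.2471% of Copperline Pharma AG.
Direct interest in Copperline Pharma AG: 20%.
Aggregating (R3): 4.2471% + 20% = 24.2471%.
24.2471% exceeds the 10% threshold by 14.2471 percentage points.

14.2471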